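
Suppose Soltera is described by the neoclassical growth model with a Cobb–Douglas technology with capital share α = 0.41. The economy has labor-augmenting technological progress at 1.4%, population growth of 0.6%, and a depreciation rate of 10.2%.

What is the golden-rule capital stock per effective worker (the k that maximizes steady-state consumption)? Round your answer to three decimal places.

The golden rule sets f'(k) = n + g + δ, i.e. α·k^(α−1) = n + g + δ.
So k^(1−α) = α / (n + g + δ) = 0.41 / 0.122 = 3.3607.
k_gold = 3.3607^(1/0.59) ≈ 7.8029

k_gold ≈ 7.803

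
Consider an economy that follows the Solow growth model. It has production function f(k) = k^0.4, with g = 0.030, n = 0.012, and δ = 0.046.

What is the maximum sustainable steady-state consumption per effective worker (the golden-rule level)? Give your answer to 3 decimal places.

c_gold ≈ 1.646

At the golden rule, f'(k) = n + g + δ, so α·k^(α−1) = n + g + δ and k_gold = (α/(n + g + δ))^(1/(1−α)).
k_gold = (0.4/0.088)^(1/0.6) = 4.5455^1.6667 ≈ 12.4736
c_gold = f(k_gold) − (n + g + δ)·k_gold = 2.7441 − 0.088×12.4736 ≈ 1.6464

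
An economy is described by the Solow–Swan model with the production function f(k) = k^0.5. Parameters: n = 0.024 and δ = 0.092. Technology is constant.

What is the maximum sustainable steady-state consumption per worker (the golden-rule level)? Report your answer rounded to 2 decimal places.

At the golden rule, f'(k) = n + δ, so α·k^(α−1) = n + δ and k_gold = (α/(n + δ))^(1/(1−α)).
k_gold = (0.5/0.116)^(1/0.5) = 4.3103^2 ≈ 18.5787
c_gold = f(k_gold) − (n + δ)·k_gold = 4.3103 − 0.116×18.5787 ≈ 2.1552

c_gold ≈ 2.16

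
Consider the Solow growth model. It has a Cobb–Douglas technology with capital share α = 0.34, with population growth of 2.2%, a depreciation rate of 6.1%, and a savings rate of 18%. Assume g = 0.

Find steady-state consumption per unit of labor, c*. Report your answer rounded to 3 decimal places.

c* = 1.222

In steady state, investment equals break-even investment: s·k^α = (n + δ)·k.
Rearranging, k^(1−α) = s / (n + δ).
k^0.66 = 0.18 / (0.022 + 0.061) = 0.18 / 0.083 = 2.1687
k* = 2.1687^(1/0.66) ≈ 3.2314
y* = (k*)^α = 3.2314^0.34 ≈ 1.4900
c* = (1 − s)·y* = (1 − 0.18) × 1.4900 ≈ 1.2218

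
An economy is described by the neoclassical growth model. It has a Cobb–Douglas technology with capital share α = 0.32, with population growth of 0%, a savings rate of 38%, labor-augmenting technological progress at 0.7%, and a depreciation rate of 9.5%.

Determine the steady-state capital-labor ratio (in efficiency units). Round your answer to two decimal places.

k* ≈ 6.92

Steady state requires s·f(k) = (n + g + δ)·k, i.e. s·k^α = (n + g + δ)·k.
Rearranging, k^(1−α) = s / (n + g + δ).
k^0.68 = 0.38 / (0.000 + 0.007 + 0.095) = 0.38 / 0.102 = 3.7255
k* = 3.7255^(1/0.68) ≈ 6.9179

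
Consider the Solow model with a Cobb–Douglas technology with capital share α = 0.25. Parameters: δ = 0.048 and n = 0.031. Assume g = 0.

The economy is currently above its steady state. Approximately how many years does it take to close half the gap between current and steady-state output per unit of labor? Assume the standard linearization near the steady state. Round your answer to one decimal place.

half-life ≈ 11.7 years

Near the steady state the convergence rate is λ = (1 − α)(n + δ).
λ = (1 − 0.25) × 0.079 = 0.75 × 0.079 = 0.05925
Half-life = ln 2 / λ = 0.6931 / 0.05925 ≈ 11.70 years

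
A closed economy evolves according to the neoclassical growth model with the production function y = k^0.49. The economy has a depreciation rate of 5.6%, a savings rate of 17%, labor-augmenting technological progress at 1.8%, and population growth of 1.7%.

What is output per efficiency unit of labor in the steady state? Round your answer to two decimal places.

Steady state requires s·f(k) = (n + g + δ)·k, i.e. s·k^α = (n + g + δ)·k.
Rearranging, k^(1−α) = s / (n + g + δ).
k^0.51 = 0.17 / (0.017 + 0.018 + 0.056) = 0.17 / 0.091 = 1.8681
k* = 1.8681^(1/0.51) ≈ 3.4053
y* = (k*)^α = 3.4053^0.49 ≈ 1.8229

y* = 1.82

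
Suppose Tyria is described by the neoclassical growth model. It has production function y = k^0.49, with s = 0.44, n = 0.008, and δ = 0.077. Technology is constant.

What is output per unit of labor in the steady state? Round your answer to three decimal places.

Steady state requires s·f(k) = (n + δ)·k, i.e. s·k^α = (n + δ)·k.
Rearranging, k^(1−α) = s / (n + δ).
k^0.51 = 0.44 / (0.008 + 0.077) = 0.44 / 0.085 = 5.1765
k* = 5.1765^(1/0.51) ≈ 25.1230
y* = (k*)^α = 25.1230^0.49 ≈ 4.8533

y* ≈ 4.853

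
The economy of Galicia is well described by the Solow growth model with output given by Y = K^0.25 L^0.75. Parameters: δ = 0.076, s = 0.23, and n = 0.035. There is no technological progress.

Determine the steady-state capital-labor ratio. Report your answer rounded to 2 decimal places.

k* ≈ 2.64

In steady state, investment equals break-even investment: s·k^α = (n + δ)·k.
Rearranging, k^(1−α) = s / (n + δ).
k^0.75 = 0.23 / (0.035 + 0.076) = 0.23 / 0.111 = 2.0721
k* = 2.0721^(1/0.75) ≈ 2.6417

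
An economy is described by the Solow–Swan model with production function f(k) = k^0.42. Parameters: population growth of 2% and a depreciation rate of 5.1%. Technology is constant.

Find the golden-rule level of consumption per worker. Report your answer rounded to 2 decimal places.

c_gold ≈ 2.10

At the golden rule, f'(k) = n + δ, so α·k^(α−1) = n + δ and k_gold = (α/(n + δ))^(1/(1−α)).
k_gold = (0.42/0.071)^(1/0.58) = 5.9155^1.7241 ≈ 21.4284
c_gold = f(k_gold) − (n + δ)·k_gold = 3.6226 − 0.071×21.4284 ≈ 2.1012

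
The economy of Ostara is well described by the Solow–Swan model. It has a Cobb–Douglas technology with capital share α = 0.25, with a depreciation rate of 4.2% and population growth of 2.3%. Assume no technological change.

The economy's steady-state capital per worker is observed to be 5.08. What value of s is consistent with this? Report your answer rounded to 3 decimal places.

At the steady state, Δk = 0, so s·k^α = (n + δ)·k.
So s / (n + δ) = (k*)^(1−α) = 5.08^0.75 = 3.3837.
Therefore s = 3.3837 × (n + δ) = 3.3837 × 0.065 = 0.2199.

s ≈ 0.220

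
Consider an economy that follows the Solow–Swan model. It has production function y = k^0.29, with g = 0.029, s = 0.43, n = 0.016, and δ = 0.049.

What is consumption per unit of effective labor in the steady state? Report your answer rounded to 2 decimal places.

At the steady state, Δk = 0, so s·k^α = (n + g + δ)·k.
Rearranging, k^(1−α) = s / (n + g + δ).
k^0.71 = 0.43 / (0.016 + 0.029 + 0.049) = 0.43 / 0.094 = 4.5745
k* = 4.5745^(1/0.71) ≈ 8.5126
y* = (k*)^α = 8.5126^0.29 ≈ 1.8609
c* = (1 − s)·y* = (1 − 0.43) × 1.8609 ≈ 1.0607

c* = 1.06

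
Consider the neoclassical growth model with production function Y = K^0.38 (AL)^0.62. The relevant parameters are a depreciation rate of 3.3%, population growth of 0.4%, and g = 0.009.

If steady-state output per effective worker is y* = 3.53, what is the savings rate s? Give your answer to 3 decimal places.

At the steady state, Δk = 0, so s·k^α = (n + g + δ)·k.
Since y* = [s/(n + g + δ)]^(α/(1−α)), we have s/(n + g + δ) = (y*)^((1−α)/α) = 3.53^1.6316 = 7.8298.
Therefore s = 7.8298 × (n + g + δ) = 7.8298 × 0.046 = 0.3602.

s ≈ 0.360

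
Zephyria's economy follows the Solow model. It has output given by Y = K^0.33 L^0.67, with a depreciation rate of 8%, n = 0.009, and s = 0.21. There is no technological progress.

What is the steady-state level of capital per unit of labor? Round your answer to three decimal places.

In steady state, investment equals break-even investment: s·k^α = (n + δ)·k.
Dividing both sides by k: k^(1−α) = s / (n + δ).
k^0.67 = 0.21 / (0.009 + 0.080) = 0.21 / 0.089 = 2.3596
k* = 2.3596^(1/0.67) ≈ 3.6014

k* ≈ 3.601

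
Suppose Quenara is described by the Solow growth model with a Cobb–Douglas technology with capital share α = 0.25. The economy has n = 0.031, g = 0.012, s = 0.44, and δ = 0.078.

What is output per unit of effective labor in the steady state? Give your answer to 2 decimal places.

Steady state requires s·f(k) = (n + g + δ)·k, i.e. s·k^α = (n + g + δ)·k.
Dividing both sides by k: k^(1−α) = s / (n + g + δ).
k^0.75 = 0.44 / (0.031 + 0.012 + 0.078) = 0.44 / 0.121 = 3.6364
k* = 3.6364^(1/0.75) ≈ 5.5919
y* = (k*)^α = 5.5919^0.25 ≈ 1.5378

y* ≈ 1.54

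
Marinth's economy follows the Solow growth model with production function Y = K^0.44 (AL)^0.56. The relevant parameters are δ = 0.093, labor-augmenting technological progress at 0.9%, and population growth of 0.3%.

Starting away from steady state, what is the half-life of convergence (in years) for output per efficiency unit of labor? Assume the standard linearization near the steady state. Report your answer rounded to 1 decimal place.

t_½ ≈ 11.8 years

Near the steady state the convergence rate is λ = (1 − α)(n + g + δ).
λ = (1 − 0.44) × 0.105 = 0.56 × 0.105 = 0.0588
Half-life = ln 2 / λ = 0.6931 / 0.0588 ≈ 11.79 years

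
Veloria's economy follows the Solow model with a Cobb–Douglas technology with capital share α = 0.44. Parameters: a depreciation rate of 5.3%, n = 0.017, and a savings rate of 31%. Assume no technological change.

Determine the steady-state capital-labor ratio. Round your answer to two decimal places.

k* = 14.26

At the steady state, Δk = 0, so s·k^α = (n + δ)·k.
Rearranging, k^(1−α) = s / (n + δ).
k^0.56 = 0.31 / (0.017 + 0.053) = 0.31 / 0.070 = 4.4286
k* = 4.4286^(1/0.56) ≈ 14.2576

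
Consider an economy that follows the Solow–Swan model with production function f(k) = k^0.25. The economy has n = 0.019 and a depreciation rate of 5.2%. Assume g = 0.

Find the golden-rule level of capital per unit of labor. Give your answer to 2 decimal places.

k_gold ≈ 5.36

The golden rule sets f'(k) = n + δ, i.e. α·k^(α−1) = n + δ.
So k^(1−α) = α / (n + δ) = 0.25 / 0.071 = 3.5211.
k_gold = 3.5211^(1/0.75) ≈ 5.3568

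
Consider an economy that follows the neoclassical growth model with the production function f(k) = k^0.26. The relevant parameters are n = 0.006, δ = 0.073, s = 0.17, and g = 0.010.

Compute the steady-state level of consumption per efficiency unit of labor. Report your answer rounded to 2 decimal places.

c* ≈ 1.04

Steady state requires s·f(k) = (n + g + δ)·k, i.e. s·k^α = (n + g + δ)·k.
Dividing both sides by k: k^(1−α) = s / (n + g + δ).
k^0.74 = 0.17 / (0.006 + 0.010 + 0.073) = 0.17 / 0.089 = 1.9101
k* = 1.9101^(1/0.74) ≈ 2.3978
y* = (k*)^α = 2.3978^0.26 ≈ 1.2553
c* = (1 − s)·y* = (1 − 0.17) × 1.2553 ≈ 1.0419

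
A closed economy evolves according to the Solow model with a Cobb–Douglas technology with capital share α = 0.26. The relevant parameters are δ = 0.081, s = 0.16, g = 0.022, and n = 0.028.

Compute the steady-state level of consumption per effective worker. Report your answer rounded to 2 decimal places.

In steady state, investment equals break-even investment: s·k^α = (n + g + δ)·k.
Dividing both sides by k: k^(1−α) = s / (n + g + δ).
k^0.74 = 0.16 / (0.028 + 0.022 + 0.081) = 0.16 / 0.131 = 1.2214
k* = 1.2214^(1/0.74) ≈ 1.3103
y* = (k*)^α = 1.3103^0.26 ≈ 1.0728
c* = (1 − s)·y* = (1 − 0.16) × 1.0728 ≈ 0.9012

c* = 0.90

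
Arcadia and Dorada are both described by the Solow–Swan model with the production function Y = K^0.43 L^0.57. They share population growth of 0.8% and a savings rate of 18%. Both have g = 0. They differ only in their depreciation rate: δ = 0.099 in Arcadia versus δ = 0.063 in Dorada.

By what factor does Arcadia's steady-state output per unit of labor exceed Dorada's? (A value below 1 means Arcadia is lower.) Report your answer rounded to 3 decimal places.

Steady-state y* = [s/(n + δ)]^(α/(1−α)), so the ratio is [ (s_A/(n + δ)_A) / (s_D/(n + δ)_D) ]^0.7544.
s_A/(n + δ)_A = 0.18/0.107 = 1.6822; s_D/(n + δ)_D = 0.18/0.071 = 2.5352.
Ratio = (1.6822/2.5352)^0.7544 = 0.6635^0.7544 ≈ 0.7338

y*_A / y*_D ≈ 0.734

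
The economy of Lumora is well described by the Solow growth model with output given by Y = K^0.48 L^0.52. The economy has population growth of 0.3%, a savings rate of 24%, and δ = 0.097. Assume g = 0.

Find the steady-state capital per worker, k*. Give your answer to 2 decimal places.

k* = 5.38

Steady state requires s·f(k) = (n + δ)·k, i.e. s·k^α = (n + δ)·k.
Dividing both sides by k: k^(1−α) = s / (n + δ).
k^0.52 = 0.24 / (0.003 + 0.097) = 0.24 / 0.100 = 2.4000
k* = 2.4000^(1/0.52) ≈ 5.3849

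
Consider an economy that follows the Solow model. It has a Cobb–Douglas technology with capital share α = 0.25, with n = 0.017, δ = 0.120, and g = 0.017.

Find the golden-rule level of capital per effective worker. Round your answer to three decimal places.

k_gold ≈ 1.908

The golden rule sets f'(k) = n + g + δ, i.e. α·k^(α−1) = n + g + δ.
So k^(1−α) = α / (n + g + δ) = 0.25 / 0.154 = 1.6234.
k_gold = 1.6234^(1/0.75) ≈ 1.9080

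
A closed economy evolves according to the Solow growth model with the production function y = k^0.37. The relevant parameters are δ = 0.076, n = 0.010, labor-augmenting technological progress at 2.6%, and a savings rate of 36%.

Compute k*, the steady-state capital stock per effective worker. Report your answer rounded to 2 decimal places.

At the steady state, Δk = 0, so s·k^α = (n + g + δ)·k.
Dividing both sides by k: k^(1−α) = s / (n + g + δ).
k^0.63 = 0.36 / (0.010 + 0.026 + 0.076) = 0.36 / 0.112 = 3.2143
k* = 3.2143^(1/0.63) ≈ 6.3812

k* ≈ 6.38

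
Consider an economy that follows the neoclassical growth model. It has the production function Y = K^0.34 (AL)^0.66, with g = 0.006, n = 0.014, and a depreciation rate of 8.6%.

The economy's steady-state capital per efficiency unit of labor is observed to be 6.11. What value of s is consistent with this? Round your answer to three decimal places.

s ≈ 0.350

At the steady state, Δk = 0, so s·k^α = (n + g + δ)·k.
So s / (n + g + δ) = (k*)^(1−α) = 6.11^0.66 = 3.3021.
Therefore s = 3.3021 × (n + g + δ) = 3.3021 × 0.106 = 0.3500.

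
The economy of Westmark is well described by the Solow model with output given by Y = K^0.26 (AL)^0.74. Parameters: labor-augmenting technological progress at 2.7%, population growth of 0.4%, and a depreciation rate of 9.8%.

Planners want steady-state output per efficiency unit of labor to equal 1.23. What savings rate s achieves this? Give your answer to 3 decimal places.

s ≈ 0.233

In steady state, investment equals break-even investment: s·k^α = (n + g + δ)·k.
Since y* = [s/(n + g + δ)]^(α/(1−α)), we have s/(n + g + δ) = (y*)^((1−α)/α) = 1.23^2.8462 = 1.8026.
Therefore s = 1.8026 × (n + g + δ) = 1.8026 × 0.129 = 0.2325.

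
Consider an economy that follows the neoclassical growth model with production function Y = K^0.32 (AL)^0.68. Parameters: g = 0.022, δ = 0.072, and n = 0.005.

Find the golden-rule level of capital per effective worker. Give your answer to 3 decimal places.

k_gold ≈ 5.614

The golden rule sets f'(k) = n + g + δ, i.e. α·k^(α−1) = n + g + δ.
So k^(1−α) = α / (n + g + δ) = 0.32 / 0.099 = 3.2323.
k_gold = 3.2323^(1/0.68) ≈ 5.6141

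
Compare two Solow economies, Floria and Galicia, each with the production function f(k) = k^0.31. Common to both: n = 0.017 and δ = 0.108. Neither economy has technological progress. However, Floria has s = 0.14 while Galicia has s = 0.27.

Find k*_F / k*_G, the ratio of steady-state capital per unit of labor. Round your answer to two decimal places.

Steady-state k* = [s/(n + δ)]^(1/(1−α)), so the ratio is [ (s_F/(n + δ)_F) / (s_G/(n + δ)_G) ]^1.4493.
s_F/(n + δ)_F = 0.14/0.125 = 1.1200; s_G/(n + δ)_G = 0.27/0.125 = 2.1600.
Ratio = (1.1200/2.1600)^1.4493 = 0.5185^1.4493 ≈ 0.3860

ratio ≈ 0.39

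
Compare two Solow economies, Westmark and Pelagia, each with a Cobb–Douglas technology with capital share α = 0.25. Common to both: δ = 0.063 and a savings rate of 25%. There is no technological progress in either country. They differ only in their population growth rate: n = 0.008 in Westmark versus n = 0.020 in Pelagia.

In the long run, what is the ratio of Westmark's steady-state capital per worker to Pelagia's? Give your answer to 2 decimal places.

k*_W / k*_P ≈ 1.23

Steady-state k* = [s/(n + δ)]^(1/(1−α)), so the ratio is [ (s_W/(n + δ)_W) / (s_P/(n + δ)_P) ]^1.3333.
s_W/(n + δ)_W = 0.25/0.071 = 3.5211; s_P/(n + δ)_P = 0.25/0.083 = 3.0120.
Ratio = (3.5211/3.0120)^1.3333 = 1.1690^1.3333 ≈ 1.2315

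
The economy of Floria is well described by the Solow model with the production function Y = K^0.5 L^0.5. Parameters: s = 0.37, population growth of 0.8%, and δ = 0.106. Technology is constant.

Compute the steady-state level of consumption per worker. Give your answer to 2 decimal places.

c* ≈ 2.04

At the steady state, Δk = 0, so s·k^α = (n + δ)·k.
Dividing both sides by k: k^(1−α) = s / (n + δ).
k^0.5 = 0.37 / (0.008 + 0.106) = 0.37 / 0.114 = 3.2456
k* = 3.2456^(1/0.5) ≈ 10.5339
y* = (k*)^α = 10.5339^0.5 ≈ 3.2456
c* = (1 − s)·y* = (1 − 0.37) × 3.2456 ≈ 2.0447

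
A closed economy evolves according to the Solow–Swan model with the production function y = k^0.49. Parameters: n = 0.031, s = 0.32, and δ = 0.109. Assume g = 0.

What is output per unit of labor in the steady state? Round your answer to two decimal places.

y* ≈ 2.21

In steady state, investment equals break-even investment: s·k^α = (n + δ)·k.
Rearranging, k^(1−α) = s / (n + δ).
k^0.51 = 0.32 / (0.031 + 0.109) = 0.32 / 0.140 = 2.2857
k* = 2.2857^(1/0.51) ≈ 5.0578
y* = (k*)^α = 5.0578^0.49 ≈ 2.2128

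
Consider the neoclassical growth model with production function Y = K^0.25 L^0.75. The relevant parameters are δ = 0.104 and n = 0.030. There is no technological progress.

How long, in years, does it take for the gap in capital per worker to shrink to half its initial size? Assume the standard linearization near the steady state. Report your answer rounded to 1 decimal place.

Near the steady state the convergence rate is λ = (1 − α)(n + δ).
λ = (1 − 0.25) × 0.134 = 0.75 × 0.134 = 0.1005
Half-life = ln 2 / λ = 0.6931 / 0.1005 ≈ 6.90 years

half-life ≈ 6.9 years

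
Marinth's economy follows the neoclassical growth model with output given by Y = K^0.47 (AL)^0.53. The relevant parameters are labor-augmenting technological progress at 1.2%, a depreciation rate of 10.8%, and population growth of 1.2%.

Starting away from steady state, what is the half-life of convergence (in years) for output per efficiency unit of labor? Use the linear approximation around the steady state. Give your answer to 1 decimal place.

Near the steady state the convergence rate is λ = (1 − α)(n + g + δ).
λ = (1 − 0.47) × 0.132 = 0.53 × 0.132 = 0.06996
Half-life = ln 2 / λ = 0.6931 / 0.06996 ≈ 9.91 years

about 9.9 years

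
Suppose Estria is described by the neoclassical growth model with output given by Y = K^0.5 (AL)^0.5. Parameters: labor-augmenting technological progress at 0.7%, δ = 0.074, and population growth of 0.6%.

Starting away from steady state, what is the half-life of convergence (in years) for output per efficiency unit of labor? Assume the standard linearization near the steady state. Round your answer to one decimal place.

half-life ≈ 15.9 years

Near the steady state the convergence rate is λ = (1 − α)(n + g + δ).
λ = (1 − 0.5) × 0.087 = 0.5 × 0.087 = 0.0435
Half-life = ln 2 / λ = 0.6931 / 0.0435 ≈ 15.93 years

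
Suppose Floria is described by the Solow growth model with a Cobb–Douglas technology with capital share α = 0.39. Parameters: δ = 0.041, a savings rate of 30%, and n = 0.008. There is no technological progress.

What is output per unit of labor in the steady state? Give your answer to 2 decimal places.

In steady state, investment equals break-even investment: s·k^α = (n + δ)·k.
Rearranging, k^(1−α) = s / (n + δ).
k^0.61 = 0.30 / (0.008 + 0.041) = 0.30 / 0.049 = 6.1224
k* = 6.1224^(1/0.61) ≈ 19.5000
y* = (k*)^α = 19.5000^0.39 ≈ 3.1850

y* ≈ 3.19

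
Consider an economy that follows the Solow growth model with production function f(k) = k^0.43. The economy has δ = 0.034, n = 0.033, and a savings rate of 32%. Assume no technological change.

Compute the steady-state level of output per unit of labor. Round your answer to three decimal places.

y* ≈ 3.253

In steady state, investment equals break-even investment: s·k^α = (n + δ)·k.
Dividing both sides by k: k^(1−α) = s / (n + δ).
k^0.57 = 0.32 / (0.033 + 0.034) = 0.32 / 0.067 = 4.7761
k* = 4.7761^(1/0.57) ≈ 15.5366
y* = (k*)^α = 15.5366^0.43 ≈ 3.2530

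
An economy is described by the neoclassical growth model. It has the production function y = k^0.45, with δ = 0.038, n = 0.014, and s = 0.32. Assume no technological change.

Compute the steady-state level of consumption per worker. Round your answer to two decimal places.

In steady state, investment equals break-even investment: s·k^α = (n + δ)·k.
Rearranging, k^(1−α) = s / (n + δ).
k^0.55 = 0.32 / (0.014 + 0.038) = 0.32 / 0.052 = 6.1538
k* = 6.1538^(1/0.55) ≈ 27.2149
y* = (k*)^α = 27.2149^0.45 ≈ 4.4225
c* = (1 − s)·y* = (1 − 0.32) × 4.4225 ≈ 3.0073

c* = 3.01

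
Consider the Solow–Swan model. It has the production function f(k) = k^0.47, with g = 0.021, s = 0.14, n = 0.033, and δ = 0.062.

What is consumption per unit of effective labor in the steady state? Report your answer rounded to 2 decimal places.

In steady state, investment equals break-even investment: s·k^α = (n + g + δ)·k.
Rearranging, k^(1−α) = s / (n + g + δ).
k^0.53 = 0.14 / (0.033 + 0.021 + 0.062) = 0.14 / 0.116 = 1.2069
k* = 1.2069^(1/0.53) ≈ 1.4259
y* = (k*)^α = 1.4259^0.47 ≈ 1.1815
c* = (1 − s)·y* = (1 − 0.14) × 1.1815 ≈ 1.0161

c* = 1.02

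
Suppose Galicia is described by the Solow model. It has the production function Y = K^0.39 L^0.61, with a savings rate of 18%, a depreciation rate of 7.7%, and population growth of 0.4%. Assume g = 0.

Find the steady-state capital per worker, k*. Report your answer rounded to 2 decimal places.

Steady state requires s·f(k) = (n + δ)·k, i.e. s·k^α = (n + δ)·k.
Rearranging, k^(1−α) = s / (n + δ).
k^0.61 = 0.18 / (0.004 + 0.077) = 0.18 / 0.081 = 2.2222
k* = 2.2222^(1/0.61) ≈ 3.7025

k* ≈ 3.70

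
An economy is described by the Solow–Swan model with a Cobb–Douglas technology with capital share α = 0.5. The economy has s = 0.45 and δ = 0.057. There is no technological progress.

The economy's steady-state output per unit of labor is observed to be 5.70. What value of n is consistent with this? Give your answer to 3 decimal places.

n ≈ 0.022

At the steady state, Δk = 0, so s·k^α = (n + δ)·k.
Since y* = [s/(n + δ)]^(α/(1−α)), we have s/(n + δ) = (y*)^((1−α)/α) = 5.70^1 = 5.7000.
Therefore n + δ = s / 5.7000 = 0.45 / 5.7000 = 0.0789, so n = 0.0789 − 0.057 = 0.0219.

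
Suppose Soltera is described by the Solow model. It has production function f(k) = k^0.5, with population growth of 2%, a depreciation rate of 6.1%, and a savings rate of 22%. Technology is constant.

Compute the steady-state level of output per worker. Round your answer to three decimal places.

At the steady state, Δk = 0, so s·k^α = (n + δ)·k.
Dividing both sides by k: k^(1−α) = s / (n + δ).
k^0.5 = 0.22 / (0.020 + 0.061) = 0.22 / 0.081 = 2.7160
k* = 2.7160^(1/0.5) ≈ 7.3767
y* = (k*)^α = 7.3767^0.5 ≈ 2.7160

y* ≈ 2.716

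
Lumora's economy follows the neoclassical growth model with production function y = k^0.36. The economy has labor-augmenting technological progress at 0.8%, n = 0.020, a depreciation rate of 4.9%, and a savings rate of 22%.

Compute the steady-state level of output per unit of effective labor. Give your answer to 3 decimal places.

y* ≈ 1.805

Steady state requires s·f(k) = (n + g + δ)·k, i.e. s·k^α = (n + g + δ)·k.
Rearranging, k^(1−α) = s / (n + g + δ).
k^0.64 = 0.22 / (0.020 + 0.008 + 0.049) = 0.22 / 0.077 = 2.8571
k* = 2.8571^(1/0.64) ≈ 5.1568
y* = (k*)^α = 5.1568^0.36 ≈ 1.8049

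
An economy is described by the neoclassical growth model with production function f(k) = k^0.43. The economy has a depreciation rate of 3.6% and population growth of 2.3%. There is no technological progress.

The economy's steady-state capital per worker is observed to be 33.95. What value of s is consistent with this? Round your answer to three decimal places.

Steady state requires s·f(k) = (n + δ)·k, i.e. s·k^α = (n + δ)·k.
So s / (n + δ) = (k*)^(1−α) = 33.95^0.57 = 7.4572.
Therefore s = 7.4572 × (n + δ) = 7.4572 × 0.059 = 0.4400.

s ≈ 0.440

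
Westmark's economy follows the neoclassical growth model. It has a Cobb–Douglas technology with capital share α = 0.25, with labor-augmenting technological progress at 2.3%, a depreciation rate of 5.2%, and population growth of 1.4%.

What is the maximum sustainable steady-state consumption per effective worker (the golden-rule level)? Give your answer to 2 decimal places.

c_gold ≈ 1.06

At the golden rule, f'(k) = n + g + δ, so α·k^(α−1) = n + g + δ and k_gold = (α/(n + g + δ))^(1/(1−α)).
k_gold = (0.25/0.089)^(1/0.75) = 2.8090^1.3333 ≈ 3.9633
c_gold = f(k_gold) − (n + g + δ)·k_gold = 1.4110 − 0.089×3.9633 ≈ 1.0583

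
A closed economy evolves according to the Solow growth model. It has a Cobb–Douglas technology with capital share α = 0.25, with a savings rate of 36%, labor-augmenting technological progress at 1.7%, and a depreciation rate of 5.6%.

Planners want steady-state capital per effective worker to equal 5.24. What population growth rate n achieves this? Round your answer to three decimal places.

At the steady state, Δk = 0, so s·k^α = (n + g + δ)·k.
So s / (n + g + δ) = (k*)^(1−α) = 5.24^0.75 = 3.4634.
Therefore n + g + δ = s / 3.4634 = 0.36 / 3.4634 = 0.1039, so n = 0.1039 − 0.073 = 0.0309.

n ≈ 0.031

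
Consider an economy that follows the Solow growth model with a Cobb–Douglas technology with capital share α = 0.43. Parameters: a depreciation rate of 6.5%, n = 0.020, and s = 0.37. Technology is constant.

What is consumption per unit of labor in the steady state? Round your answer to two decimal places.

At the steady state, Δk = 0, so s·k^α = (n + δ)·k.
Dividing both sides by k: k^(1−α) = s / (n + δ).
k^0.57 = 0.37 / (0.020 + 0.065) = 0.37 / 0.085 = 4.3529
k* = 4.3529^(1/0.57) ≈ 13.2027
y* = (k*)^α = 13.2027^0.43 ≈ 3.0331
c* = (1 − s)·y* = (1 − 0.37) × 3.0331 ≈ 1.9109

c* = 1.91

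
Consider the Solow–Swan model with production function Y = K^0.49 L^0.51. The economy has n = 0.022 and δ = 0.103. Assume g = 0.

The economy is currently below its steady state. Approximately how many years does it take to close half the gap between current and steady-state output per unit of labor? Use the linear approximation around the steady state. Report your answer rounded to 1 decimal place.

Near the steady state the convergence rate is λ = (1 − α)(n + δ).
λ = (1 − 0.49) × 0.125 = 0.51 × 0.125 = 0.06375
Half-life = ln 2 / λ = 0.6931 / 0.06375 ≈ 10.87 years

t_½ ≈ 10.9 years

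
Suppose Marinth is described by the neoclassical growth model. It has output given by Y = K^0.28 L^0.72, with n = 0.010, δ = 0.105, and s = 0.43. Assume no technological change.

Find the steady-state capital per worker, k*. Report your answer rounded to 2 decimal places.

k* = 6.24

At the steady state, Δk = 0, so s·k^α = (n + δ)·k.
Dividing both sides by k: k^(1−α) = s / (n + δ).
k^0.72 = 0.43 / (0.010 + 0.105) = 0.43 / 0.115 = 3.7391
k* = 3.7391^(1/0.72) ≈ 6.2447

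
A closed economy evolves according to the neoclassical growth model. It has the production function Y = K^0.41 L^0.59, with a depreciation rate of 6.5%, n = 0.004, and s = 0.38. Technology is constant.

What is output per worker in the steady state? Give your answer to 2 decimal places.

At the steady state, Δk = 0, so s·k^α = (n + δ)·k.
Rearranging, k^(1−α) = s / (n + δ).
k^0.59 = 0.38 / (0.004 + 0.065) = 0.38 / 0.069 = 5.5072
k* = 5.5072^(1/0.59) ≈ 18.0225
y* = (k*)^α = 18.0225^0.41 ≈ 3.2725

y* ≈ 3.27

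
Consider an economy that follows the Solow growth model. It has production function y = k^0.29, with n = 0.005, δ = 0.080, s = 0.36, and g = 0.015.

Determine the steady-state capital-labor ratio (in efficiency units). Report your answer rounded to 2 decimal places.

In steady state, investment equals break-even investment: s·k^α = (n + g + δ)·k.
Rearranging, k^(1−α) = s / (n + g + δ).
k^0.71 = 0.36 / (0.005 + 0.015 + 0.080) = 0.36 / 0.100 = 3.6000
k* = 3.6000^(1/0.71) ≈ 6.0747

k* ≈ 6.07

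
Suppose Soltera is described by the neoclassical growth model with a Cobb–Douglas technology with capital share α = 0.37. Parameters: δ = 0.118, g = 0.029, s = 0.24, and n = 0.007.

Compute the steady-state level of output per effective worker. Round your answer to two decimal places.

y* ≈ 1.30

Steady state requires s·f(k) = (n + g + δ)·k, i.e. s·k^α = (n + g + δ)·k.
Dividing both sides by k: k^(1−α) = s / (n + g + δ).
k^0.63 = 0.24 / (0.007 + 0.029 + 0.118) = 0.24 / 0.154 = 1.5584
k* = 1.5584^(1/0.63) ≈ 2.0223
y* = (k*)^α = 2.0223^0.37 ≈ 1.2977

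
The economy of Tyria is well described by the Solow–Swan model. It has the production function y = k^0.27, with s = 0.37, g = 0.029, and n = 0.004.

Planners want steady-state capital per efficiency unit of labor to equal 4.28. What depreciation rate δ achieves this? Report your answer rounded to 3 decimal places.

δ ≈ 0.095

At the steady state, Δk = 0, so s·k^α = (n + g + δ)·k.
So s / (n + g + δ) = (k*)^(1−α) = 4.28^0.73 = 2.8904.
Therefore n + g + δ = s / 2.8904 = 0.37 / 2.8904 = 0.1280, so δ = 0.1280 − 0.033 = 0.0950.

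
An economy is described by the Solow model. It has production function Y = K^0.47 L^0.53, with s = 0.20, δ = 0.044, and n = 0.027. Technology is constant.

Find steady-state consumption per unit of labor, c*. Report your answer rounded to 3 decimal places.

Steady state requires s·f(k) = (n + δ)·k, i.e. s·k^α = (n + δ)·k.
Dividing both sides by k: k^(1−α) = s / (n + δ).
k^0.53 = 0.20 / (0.027 + 0.044) = 0.20 / 0.071 = 2.8169
k* = 2.8169^(1/0.53) ≈ 7.0571
y* = (k*)^α = 7.0571^0.47 ≈ 2.5053
c* = (1 − s)·y* = (1 − 0.20) × 2.5053 ≈ 2.0042

c* ≈ 2.004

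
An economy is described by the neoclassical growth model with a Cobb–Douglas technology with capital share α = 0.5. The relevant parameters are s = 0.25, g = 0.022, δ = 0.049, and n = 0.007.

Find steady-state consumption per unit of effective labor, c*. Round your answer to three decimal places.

c* = 2.404

In steady state, investment equals break-even investment: s·k^α = (n + g + δ)·k.
Rearranging, k^(1−α) = s / (n + g + δ).
k^0.5 = 0.25 / (0.007 + 0.022 + 0.049) = 0.25 / 0.078 = 3.2051
k* = 3.2051^(1/0.5) ≈ 10.2727
y* = (k*)^α = 10.2727^0.5 ≈ 3.2051
c* = (1 − s)·y* = (1 − 0.25) × 3.2051 ≈ 2.4038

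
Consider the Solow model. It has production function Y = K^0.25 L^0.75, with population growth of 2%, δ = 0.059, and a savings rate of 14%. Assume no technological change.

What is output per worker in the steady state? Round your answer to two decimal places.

y* = 1.21

In steady state, investment equals break-even investment: s·k^α = (n + δ)·k.
Rearranging, k^(1−α) = s / (n + δ).
k^0.75 = 0.14 / (0.020 + 0.059) = 0.14 / 0.079 = 1.7722
k* = 1.7722^(1/0.75) ≈ 2.1446
y* = (k*)^α = 2.1446^0.25 ≈ 1.2101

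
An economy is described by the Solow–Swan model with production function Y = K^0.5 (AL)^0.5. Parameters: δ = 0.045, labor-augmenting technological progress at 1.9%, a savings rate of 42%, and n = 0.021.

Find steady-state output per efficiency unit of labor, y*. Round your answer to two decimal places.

In steady state, investment equals break-even investment: s·k^α = (n + g + δ)·k.
Dividing both sides by k: k^(1−α) = s / (n + g + δ).
k^0.5 = 0.42 / (0.021 + 0.019 + 0.045) = 0.42 / 0.085 = 4.9412
k* = 4.9412^(1/0.5) ≈ 24.4155
y* = (k*)^α = 24.4155^0.5 ≈ 4.9412

y* ≈ 4.94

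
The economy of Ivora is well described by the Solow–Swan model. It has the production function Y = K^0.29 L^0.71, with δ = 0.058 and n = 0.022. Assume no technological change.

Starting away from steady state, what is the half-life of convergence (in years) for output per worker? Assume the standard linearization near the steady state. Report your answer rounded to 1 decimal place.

Near the steady state the convergence rate is λ = (1 − α)(n + δ).
λ = (1 − 0.29) × 0.080 = 0.71 × 0.080 = 0.0568
Half-life = ln 2 / λ = 0.6931 / 0.0568 ≈ 12.20 years

about 12.2 years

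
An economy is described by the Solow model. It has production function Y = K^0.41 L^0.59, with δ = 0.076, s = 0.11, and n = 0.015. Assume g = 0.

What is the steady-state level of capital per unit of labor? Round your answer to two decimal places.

Steady state requires s·f(k) = (n + δ)·k, i.e. s·k^α = (n + δ)·k.
Rearranging, k^(1−α) = s / (n + δ).
k^0.59 = 0.11 / (0.015 + 0.076) = 0.11 / 0.091 = 1.2088
k* = 1.2088^(1/0.59) ≈ 1.3791

k* = 1.38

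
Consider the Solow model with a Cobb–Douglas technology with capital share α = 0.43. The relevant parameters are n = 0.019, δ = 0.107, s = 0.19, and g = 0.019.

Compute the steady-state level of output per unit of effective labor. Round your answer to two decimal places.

y* = 1.23

In steady state, investment equals break-even investment: s·k^α = (n + g + δ)·k.
Dividing both sides by k: k^(1−α) = s / (n + g + δ).
k^0.57 = 0.19 / (0.019 + 0.019 + 0.107) = 0.19 / 0.145 = 1.3103
k* = 1.3103^(1/0.57) ≈ 1.6066
y* = (k*)^α = 1.6066^0.43 ≈ 1.2261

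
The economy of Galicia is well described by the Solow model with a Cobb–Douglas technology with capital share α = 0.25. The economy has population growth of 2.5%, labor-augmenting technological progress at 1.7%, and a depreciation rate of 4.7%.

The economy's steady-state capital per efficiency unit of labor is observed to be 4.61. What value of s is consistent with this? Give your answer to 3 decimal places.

In steady state, investment equals break-even investment: s·k^α = (n + g + δ)·k.
So s / (n + g + δ) = (k*)^(1−α) = 4.61^0.75 = 3.1461.
Therefore s = 3.1461 × (n + g + δ) = 3.1461 × 0.089 = 0.2800.

s ≈ 0.280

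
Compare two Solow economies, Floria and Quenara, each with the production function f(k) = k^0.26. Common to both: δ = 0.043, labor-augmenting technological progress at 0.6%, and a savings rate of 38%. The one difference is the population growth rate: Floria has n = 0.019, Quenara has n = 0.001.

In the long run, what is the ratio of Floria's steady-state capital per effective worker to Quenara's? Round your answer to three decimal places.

k*_F / k*_Q ≈ 0.660

Steady-state k* = [s/(n + g + δ)]^(1/(1−α)), so the ratio is [ (s_F/(n + g + δ)_F) / (s_Q/(n + g + δ)_Q) ]^1.3514.
s_F/(n + g + δ)_F = 0.38/0.068 = 5.5882; s_Q/(n + g + δ)_Q = 0.38/0.050 = 7.6000.
Ratio = (5.5882/7.6000)^1.3514 = 0.7353^1.3514 ≈ 0.6600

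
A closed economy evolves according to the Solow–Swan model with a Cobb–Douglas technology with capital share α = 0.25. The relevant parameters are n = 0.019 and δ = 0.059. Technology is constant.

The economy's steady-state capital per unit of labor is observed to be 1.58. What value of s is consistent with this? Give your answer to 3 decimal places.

s ≈ 0.110

In steady state, investment equals break-even investment: s·k^α = (n + δ)·k.
So s / (n + δ) = (k*)^(1−α) = 1.58^0.75 = 1.4093.
Therefore s = 1.4093 × (n + δ) = 1.4093 × 0.078 = 0.1099.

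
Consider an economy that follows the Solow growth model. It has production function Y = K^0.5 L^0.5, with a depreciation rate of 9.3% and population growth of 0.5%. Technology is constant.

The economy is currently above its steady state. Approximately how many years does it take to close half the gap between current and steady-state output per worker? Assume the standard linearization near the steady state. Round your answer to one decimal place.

t_½ ≈ 14.1 years

Near the steady state the convergence rate is λ = (1 − α)(n + δ).
λ = (1 − 0.5) × 0.098 = 0.5 × 0.098 = 0.0490
Half-life = ln 2 / λ = 0.6931 / 0.0490 ≈ 14.14 years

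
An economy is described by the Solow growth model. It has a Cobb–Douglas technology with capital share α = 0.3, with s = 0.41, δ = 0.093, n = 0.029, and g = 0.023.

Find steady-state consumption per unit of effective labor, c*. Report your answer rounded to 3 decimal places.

c* = 0.921

At the steady state, Δk = 0, so s·k^α = (n + g + δ)·k.
Rearranging, k^(1−α) = s / (n + g + δ).
k^0.7 = 0.41 / (0.029 + 0.023 + 0.093) = 0.41 / 0.145 = 2.8276
k* = 2.8276^(1/0.7) ≈ 4.4145
y* = (k*)^α = 4.4145^0.3 ≈ 1.5612
c* = (1 − s)·y* = (1 − 0.41) × 1.5612 ≈ 0.9211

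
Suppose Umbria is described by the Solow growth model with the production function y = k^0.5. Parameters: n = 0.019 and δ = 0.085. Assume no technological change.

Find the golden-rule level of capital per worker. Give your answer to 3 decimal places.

The golden rule sets f'(k) = n + δ, i.e. α·k^(α−1) = n + δ.
So k^(1−α) = α / (n + δ) = 0.5 / 0.104 = 4.8077.
k_gold = 4.8077^(1/0.5) ≈ 23.1140

k_gold ≈ 23.114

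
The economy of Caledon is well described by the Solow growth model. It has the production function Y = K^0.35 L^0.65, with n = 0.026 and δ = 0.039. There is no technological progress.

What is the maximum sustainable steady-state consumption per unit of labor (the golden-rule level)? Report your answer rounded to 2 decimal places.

c_gold ≈ 1.61

At the golden rule, f'(k) = n + δ, so α·k^(α−1) = n + δ and k_gold = (α/(n + δ))^(1/(1−α)).
k_gold = (0.35/0.065)^(1/0.65) = 5.3846^1.5385 ≈ 13.3315
c_gold = f(k_gold) − (n + δ)·k_gold = 2.4758 − 0.065×13.3315 ≈ 1.6093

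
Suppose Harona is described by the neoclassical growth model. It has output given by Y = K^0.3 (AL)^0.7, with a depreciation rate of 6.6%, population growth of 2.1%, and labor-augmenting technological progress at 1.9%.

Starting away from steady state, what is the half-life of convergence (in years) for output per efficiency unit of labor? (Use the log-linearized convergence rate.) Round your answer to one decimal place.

about 9.3 years

Near the steady state the convergence rate is λ = (1 − α)(n + g + δ).
λ = (1 − 0.3) × 0.106 = 0.7 × 0.106 = 0.0742
Half-life = ln 2 / λ = 0.6931 / 0.0742 ≈ 9.34 years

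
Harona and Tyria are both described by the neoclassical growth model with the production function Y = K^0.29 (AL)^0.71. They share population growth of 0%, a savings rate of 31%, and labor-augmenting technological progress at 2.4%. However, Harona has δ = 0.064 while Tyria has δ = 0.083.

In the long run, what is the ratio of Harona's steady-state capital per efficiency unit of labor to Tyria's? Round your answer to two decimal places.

Steady-state k* = [s/(n + g + δ)]^(1/(1−α)), so the ratio is [ (s_H/(n + g + δ)_H) / (s_T/(n + g + δ)_T) ]^1.4085.
s_H/(n + g + δ)_H = 0.31/0.088 = 3.5227; s_T/(n + g + δ)_T = 0.31/0.107 = 2.8972.
Ratio = (3.5227/2.8972)^1.4085 = 1.2159^1.4085 ≈ 1.3170

k*_H / k*_T ≈ 1.32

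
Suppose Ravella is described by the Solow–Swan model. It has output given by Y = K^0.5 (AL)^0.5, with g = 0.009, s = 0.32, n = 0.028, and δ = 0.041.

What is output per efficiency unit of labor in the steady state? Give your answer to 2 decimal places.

y* ≈ 4.10

In steady state, investment equals break-even investment: s·k^α = (n + g + δ)·k.
Rearranging, k^(1−α) = s / (n + g + δ).
k^0.5 = 0.32 / (0.028 + 0.009 + 0.041) = 0.32 / 0.078 = 4.1026
k* = 4.1026^(1/0.5) ≈ 16.8313
y* = (k*)^α = 16.8313^0.5 ≈ 4.1026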